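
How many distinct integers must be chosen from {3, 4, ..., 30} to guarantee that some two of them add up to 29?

A set avoiding the sum 29 can contain at most one of each pair {x, 29−x}, plus the 4 elements whose complement lies outside the range.
The integers 15, …, 30 (16 of them) are such a set: any two sum to at least 15+16 = 31 > 29.
By the pigeonhole principle, any 17th integer completes one of the 12 pairs, so 17 choices force a sum of 29.

17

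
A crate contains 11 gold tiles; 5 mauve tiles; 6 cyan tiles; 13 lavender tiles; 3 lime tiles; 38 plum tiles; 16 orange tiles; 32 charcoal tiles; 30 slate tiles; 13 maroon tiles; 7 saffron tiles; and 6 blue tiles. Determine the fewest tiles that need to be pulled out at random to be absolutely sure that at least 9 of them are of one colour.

84

By pigeonhole, put each drawn tile into a box by colour. The largest draw with every box below 9 takes min(count, 8) from each colour; colours with fewer than 8 contribute all they have.
Σ min(cᵢ, 8) = 8 + 5 + 6 + 8 + 3 + 8 + 8 + 8 + 8 + 8 + 7 + 6 = 83.
Draw number 83 + 1 = 84 must push one box to 9.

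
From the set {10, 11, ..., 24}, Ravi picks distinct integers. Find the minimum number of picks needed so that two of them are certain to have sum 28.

12

Two chosen integers sum to 28 exactly when both halves of some pair {x, 28−x} with 10 ≤ x ≤ 28−x ≤ 18 are chosen — 4 such pairs.
The remaining 7 elements (those with no distinct partner in range) can never complete a 28-sum, so the worst case takes all of them and one from each pair: 7 + 4 = 11.
By the pigeonhole principle, the 12th integer has to be the second member of some pair, so 11 + 1 = 12.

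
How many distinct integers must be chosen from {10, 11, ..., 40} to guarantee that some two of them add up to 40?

Two chosen integers sum to 40 exactly when both halves of some pair {x, 40−x} with 10 ≤ x ≤ 40−x ≤ 30 are chosen — 10 such pairs.
The remaining 11 elements (those with no distinct partner in range) can never complete a 40-sum, so the worst case takes all of them and one from each pair: 11 + 10 = 21.
The 22nd integer has to be the second member of some pair, so 21 + 1 = 22.

22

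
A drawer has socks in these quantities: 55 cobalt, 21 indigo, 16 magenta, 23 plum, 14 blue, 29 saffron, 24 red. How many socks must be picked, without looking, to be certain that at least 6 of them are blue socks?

174

In the worst case for collecting blue socks, every non-blue sock comes out first.
There are 55 + 21 + 16 + 23 + 29 + 24 = 168 non-blue socks altogether.
After those, each further sock must be blue, so 168 + 6 = 174 draws guarantee 6 blue socks.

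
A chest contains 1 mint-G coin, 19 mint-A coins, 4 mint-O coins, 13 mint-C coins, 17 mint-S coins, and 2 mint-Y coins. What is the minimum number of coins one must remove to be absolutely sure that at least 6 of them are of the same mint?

An adversary could hand out at most 5 coins per mint (mint-G, mint-O, mint-Y run out sooner): 1 + 5 + 4 + 5 + 5 + 2 = 22 coins and still no mint has 6.
One more coin lands in a mint already at 5, so 23 draws are enough and 22 are not.

23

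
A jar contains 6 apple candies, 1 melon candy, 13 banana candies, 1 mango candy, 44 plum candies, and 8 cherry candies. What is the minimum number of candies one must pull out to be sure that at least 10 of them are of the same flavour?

The 6 flavours are the holes; the candies drawn are the pigeons.
To avoid 10 of any one flavour, the worst case takes at most 9 of each flavour, or every candy of a flavour that has fewer than 9.
That gives 6 + 1 + 9 + 1 + 9 + 8 = 34 candies with no flavour reaching 10.
The next candy forces some flavour to 10, so 34 + 1 = 35.

35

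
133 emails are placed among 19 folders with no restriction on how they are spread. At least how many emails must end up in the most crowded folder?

By pigeonhole, the 19 folders are the holes and the 133 emails are the pigeons.
If every folder held at most 6 emails, the total would be at most 19 × 6 = 114, which is less than 133.
So some folder holds at least ⌈133/19⌉ = 7 emails.

7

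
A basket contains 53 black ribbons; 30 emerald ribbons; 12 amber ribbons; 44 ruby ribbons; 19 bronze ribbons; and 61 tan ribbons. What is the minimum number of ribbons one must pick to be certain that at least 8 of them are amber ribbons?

In the worst case for collecting amber ribbons, every non-amber ribbon comes out first.
There are 53 + 30 + 44 + 19 + 61 = 207 non-amber ribbons altogether.
After those, each further ribbon must be amber, so 207 + 8 = 215 draws guarantee 8 amber ribbons.

215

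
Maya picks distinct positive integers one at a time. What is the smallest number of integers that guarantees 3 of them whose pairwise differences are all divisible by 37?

Integers whose pairwise differences are multiples of 37 are exactly those sharing a remainder mod 37. The 37 residue classes mod 37 are the pigeonholes.
With 74 integers one could put 2 in each residue class and have no class reach 3.
The 75th integer pushes some class to 3, so 37·2 + 1 = 75.

75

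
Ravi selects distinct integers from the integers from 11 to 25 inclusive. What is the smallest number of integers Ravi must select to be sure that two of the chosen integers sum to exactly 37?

9

Two chosen integers sum to 37 exactly when both halves of some pair {x, 37−x} with 12 ≤ x ≤ 37−x ≤ 25 are chosen — 7 such pairs.
The remaining 1 element (those with no distinct partner in range) can never complete a 37-sum, so the worst case takes all of them and one from each pair: 1 + 7 = 8.
The 9th integer has to be the second member of some pair, so 8 + 1 = 9.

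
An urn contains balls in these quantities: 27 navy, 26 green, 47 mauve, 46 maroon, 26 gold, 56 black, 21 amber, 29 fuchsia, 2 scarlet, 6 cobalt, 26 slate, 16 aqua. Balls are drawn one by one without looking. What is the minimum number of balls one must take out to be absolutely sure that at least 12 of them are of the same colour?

119

An adversary could hand out at most 11 balls per colour (scarlet, cobalt run out sooner): 11 + 11 + 11 + 11 + 11 + 11 + 11 + 11 + 2 + 6 + 11 + 11 = 118 balls and still no colour has 12.
One more ball lands in a colour already at 11, so 119 draws are enough and 118 are not.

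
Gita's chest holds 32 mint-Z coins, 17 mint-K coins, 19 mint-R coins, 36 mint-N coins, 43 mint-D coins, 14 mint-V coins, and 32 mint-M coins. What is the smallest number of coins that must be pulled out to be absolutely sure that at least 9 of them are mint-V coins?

188

In the worst case for collecting mint-V coins, every non-mint-V coin comes out first.
There are 32 + 17 + 19 + 36 + 43 + 32 = 179 non-mint-V coins altogether.
After those, each further coin must be mint-V, so 179 + 9 = 188 draws guarantee 9 mint-V coins.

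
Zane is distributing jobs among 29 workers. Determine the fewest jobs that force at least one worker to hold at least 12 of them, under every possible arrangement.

With 319 jobs one could put exactly 11 in each of the 29 workers, and no worker would reach 12.
By pigeonhole, one more job must land in a worker that already has 11, giving it 12.
So 29 × 11 + 1 = 320 jobs are required.

320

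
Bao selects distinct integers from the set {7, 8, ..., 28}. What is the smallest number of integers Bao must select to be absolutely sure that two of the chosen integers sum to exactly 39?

A set avoiding the sum 39 can contain at most one of each pair {x, 39−x}, plus the 4 elements whose complement lies outside the range.
The integers 7, …, 19 (13 of them) are such a set: any two sum to at least 7+8 = 15 and at most 18+19 = 37 < 39.
By the pigeonhole principle, any 14th integer completes one of the 9 pairs, so 14 choices force a sum of 39.

14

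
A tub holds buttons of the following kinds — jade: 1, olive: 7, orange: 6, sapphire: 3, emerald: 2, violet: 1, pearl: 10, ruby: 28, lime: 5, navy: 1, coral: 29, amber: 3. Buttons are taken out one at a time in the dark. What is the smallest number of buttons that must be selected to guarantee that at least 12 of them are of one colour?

By the pigeonhole principle, put each drawn button into a box by colour. The largest draw with every box below 12 takes min(count, 11) from each colour; colours with fewer than 11 contribute all they have.
Σ min(cᵢ, 11) = 1 + 7 + 6 + 3 + 2 + 1 + 10 + 11 + 5 + 1 + 11 + 3 = 61.
Draw number 61 + 1 = 62 must push one box to 12.

62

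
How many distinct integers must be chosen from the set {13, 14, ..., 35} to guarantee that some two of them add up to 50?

Group the elements by complementary pair {x, 50−x}: {15,35}, {16,34}, {17,33}, …, giving 10 two-element pairs, the single value 25 (it cannot pair with itself since the integers are distinct), and 2 integers whose partner 50−x falls outside [13,35].
Treating each of those 13 groups as a pigeonhole, one can pick one integer per group — 13 integers — with no two summing to 50.
The 14th integer lands in an occupied pair, forcing a sum of 50.

14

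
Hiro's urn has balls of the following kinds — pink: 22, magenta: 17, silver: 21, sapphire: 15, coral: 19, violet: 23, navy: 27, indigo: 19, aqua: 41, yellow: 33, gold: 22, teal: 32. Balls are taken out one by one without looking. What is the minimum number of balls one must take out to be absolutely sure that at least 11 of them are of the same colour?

121

By pigeonhole, the 12 colours are the holes; the balls drawn are the pigeons.
To avoid 11 of any one colour, the worst case takes at most 10 of each colour.
That gives 10 + 10 + 10 + 10 + 10 + 10 + 10 + 10 + 10 + 10 + 10 + 10 = 120 balls with no colour reaching 11.
The next ball forces some colour to 11, so 120 + 1 = 121.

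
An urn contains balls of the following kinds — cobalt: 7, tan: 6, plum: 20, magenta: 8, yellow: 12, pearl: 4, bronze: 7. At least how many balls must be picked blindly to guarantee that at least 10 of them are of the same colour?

51

By the pigeonhole principle, the 7 colours are the holes; the balls drawn are the pigeons.
To avoid 10 of any one colour, the worst case takes at most 9 of each colour, or every ball of a colour that has fewer than 9.
That gives 7 + 6 + 9 + 8 + 9 + 4 + 7 = 50 balls with no colour reaching 10.
The next ball forces some colour to 10, so 50 + 1 = 51.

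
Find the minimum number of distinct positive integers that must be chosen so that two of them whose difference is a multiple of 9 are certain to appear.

10

Integers whose pairwise differences are multiples of 9 are exactly those sharing a remainder mod 9. Pigeonhole: the 9 residue classes mod 9 are the pigeonholes.
With 9 integers one could put 1 in each residue class and have no class reach 2.
The 10th integer pushes some class to 2, so 9·1 + 1 = 10.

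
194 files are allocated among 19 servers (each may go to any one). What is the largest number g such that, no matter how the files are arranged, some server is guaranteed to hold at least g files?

11

The 19 servers are the holes and the 194 files are the pigeons.
If every server held at most 10 files, the total would be at most 19 × 10 = 190, which is less than 194.
So some server holds at least ⌈194/19⌉ = 11 files.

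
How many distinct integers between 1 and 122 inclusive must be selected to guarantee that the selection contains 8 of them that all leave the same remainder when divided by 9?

By the pigeonhole principle, the 9 residue classes mod 9 are the pigeonholes.
With 63 integers one could put 7 in each residue class and have no class reach 8.
The 64th integer pushes some class to 8, so 9·7 + 1 = 64.

64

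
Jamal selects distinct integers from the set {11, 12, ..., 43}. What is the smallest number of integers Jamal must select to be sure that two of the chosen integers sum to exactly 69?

25

Two chosen integers sum to 69 exactly when both halves of some pair {x, 69−x} with 26 ≤ x ≤ 69−x ≤ 43 are chosen — 9 such pairs.
The remaining 15 elements (those with no distinct partner in range) can never complete a 69-sum, so the worst case takes all of them and one from each pair: 15 + 9 = 24.
The 25th integer has to be the second member of some pair, so 24 + 1 = 25.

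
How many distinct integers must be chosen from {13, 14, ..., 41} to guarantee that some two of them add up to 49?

18

Group the elements by complementary pair {x, 49−x}: {13,36}, {14,35}, {15,34}, …, giving 12 two-element pairs and 5 integers whose partner 49−x falls outside [13,41].
By pigeonhole, treating each of those 17 groups as a pigeonhole, one can pick one integer per group — 17 integers — with no two summing to 49.
The 18th integer lands in an occupied pair, forcing a sum of 49.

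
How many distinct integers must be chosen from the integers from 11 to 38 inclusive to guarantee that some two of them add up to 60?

21

A set avoiding the sum 60 can contain at most one of each pair {x, 60−x}, plus the 12 elements whose complement lies outside the range or equal to its own complement.
The integers 11, …, 30 (20 of them) are such a set: any two sum to at least 11+12 = 23 and at most 29+30 = 59 < 60.
Any 21st integer completes one of the 8 pairs, so 21 choices force a sum of 60.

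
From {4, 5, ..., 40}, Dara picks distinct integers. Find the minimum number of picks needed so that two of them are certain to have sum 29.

Two chosen integers sum to 29 exactly when both halves of some pair {x, 29−x} with 4 ≤ x ≤ 29−x ≤ 25 are chosen — 11 such pairs.
The remaining 15 elements (those with no distinct partner in range) can never complete a 29-sum, so the worst case takes all of them and one from each pair: 15 + 11 = 26.
The 27th integer has to be the second member of some pair, so 26 + 1 = 27.

27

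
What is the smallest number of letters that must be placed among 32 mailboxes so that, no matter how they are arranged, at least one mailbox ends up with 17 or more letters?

513

With 512 letters one could put exactly 16 in each of the 32 mailboxes, and no mailbox would reach 17.
Pigeonhole: one more letter must land in a mailbox that already has 16, giving it 17.
So 32 × 16 + 1 = 513 letters are required.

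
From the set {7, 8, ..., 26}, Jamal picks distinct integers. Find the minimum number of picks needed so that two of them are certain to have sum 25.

15

Group the elements by complementary pair {x, 25−x}: {7,18}, {8,17}, {9,16}, …, giving 6 two-element pairs and 8 integers whose partner 25−x falls outside [7,26].
Treating each of those 14 groups as a pigeonhole, one can pick one integer per group — 14 integers — with no two summing to 25.
The 15th integer lands in an occupied pair, forcing a sum of 25.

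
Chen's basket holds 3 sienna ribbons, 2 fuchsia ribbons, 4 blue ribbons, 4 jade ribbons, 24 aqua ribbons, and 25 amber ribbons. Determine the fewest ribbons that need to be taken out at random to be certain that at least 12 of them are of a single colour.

Put each drawn ribbon into a box by colour. The largest draw with every box below 12 takes min(count, 11) from each colour; colours with fewer than 11 contribute all they have.
Σ min(cᵢ, 11) = 3 + 2 + 4 + 4 + 11 + 11 = 35.
Draw number 35 + 1 = 36 must push one box to 12.

36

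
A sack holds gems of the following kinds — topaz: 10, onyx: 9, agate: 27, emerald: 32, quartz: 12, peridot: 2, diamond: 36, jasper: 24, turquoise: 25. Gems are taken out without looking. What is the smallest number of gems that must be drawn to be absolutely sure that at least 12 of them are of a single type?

88

An adversary could hand out at most 11 gems per type (topaz, onyx, peridot run out sooner): 10 + 9 + 11 + 11 + 11 + 2 + 11 + 11 + 11 = 87 gems and still no type has 12.
One more gem lands in a type already at 11, so 88 draws are enough and 87 are not.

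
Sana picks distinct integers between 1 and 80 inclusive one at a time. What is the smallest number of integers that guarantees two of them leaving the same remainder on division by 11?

12

By pigeonhole, the 11 residue classes mod 11 are the pigeonholes.
With 11 integers one could put 1 in each residue class and have no class reach 2.
The 12th integer pushes some class to 2, so 11·1 + 1 = 12.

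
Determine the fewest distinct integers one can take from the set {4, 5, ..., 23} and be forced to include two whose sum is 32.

14

Two chosen integers sum to 32 exactly when both halves of some pair {x, 32−x} with 9 ≤ x ≤ 32−x ≤ 23 are chosen — 7 such pairs.
The remaining 6 elements (those with no distinct partner in range) can never complete a 32-sum, so the worst case takes all of them and one from each pair: 6 + 7 = 13.
Pigeonhole: the 14th integer has to be the second member of some pair, so 13 + 1 = 14.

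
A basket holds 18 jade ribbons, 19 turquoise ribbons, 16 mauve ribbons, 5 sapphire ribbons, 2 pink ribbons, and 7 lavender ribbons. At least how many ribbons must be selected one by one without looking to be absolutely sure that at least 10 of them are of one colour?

The 6 colours are the holes; the ribbons drawn are the pigeons.
To avoid 10 of any one colour, the worst case takes at most 9 of each colour, or every ribbon of a colour that has fewer than 9.
That gives 9 + 9 + 9 + 5 + 2 + 7 = 41 ribbons with no colour reaching 10.
The next ribbon forces some colour to 10, so 41 + 1 = 42.

42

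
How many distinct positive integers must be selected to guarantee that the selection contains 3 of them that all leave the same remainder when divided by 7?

15

By the pigeonhole principle, the 7 residue classes mod 7 are the pigeonholes.
With 14 integers one could put 2 in each residue class and have no class reach 3.
The 15th integer pushes some class to 3, so 7·2 + 1 = 15.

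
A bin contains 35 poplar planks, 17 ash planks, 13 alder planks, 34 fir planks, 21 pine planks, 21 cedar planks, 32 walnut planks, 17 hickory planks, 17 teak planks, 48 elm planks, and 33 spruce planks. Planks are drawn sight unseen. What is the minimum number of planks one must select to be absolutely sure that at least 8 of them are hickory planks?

279

In the worst case for collecting hickory planks, every non-hickory plank comes out first.
There are 35 + 17 + 13 + 34 + 21 + 21 + 32 + 17 + 48 + 33 = 271 non-hickory planks altogether.
After those, each further plank must be hickory, so 271 + 8 = 279 draws guarantee 8 hickory planks.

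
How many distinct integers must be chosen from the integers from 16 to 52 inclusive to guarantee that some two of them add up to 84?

28

Two chosen integers sum to 84 exactly when both halves of some pair {x, 84−x} with 32 ≤ x ≤ 84−x ≤ 52 are chosen — 10 such pairs.
The remaining 17 elements (those with no distinct partner in range) can never complete a 84-sum, so the worst case takes all of them and one from each pair: 17 + 10 = 27.
Pigeonhole: the 28th integer has to be the second member of some pair, so 27 + 1 = 28.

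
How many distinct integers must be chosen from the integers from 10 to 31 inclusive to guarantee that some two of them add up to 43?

Two chosen integers sum to 43 exactly when both halves of some pair {x, 43−x} with 12 ≤ x ≤ 43−x ≤ 31 are chosen — 10 such pairs.
The remaining 2 elements (those with no distinct partner in range) can never complete a 43-sum, so the worst case takes all of them and one from each pair: 2 + 10 = 12.
By the pigeonhole principle, the 13th integer has to be the second member of some pair, so 12 + 1 = 13.

13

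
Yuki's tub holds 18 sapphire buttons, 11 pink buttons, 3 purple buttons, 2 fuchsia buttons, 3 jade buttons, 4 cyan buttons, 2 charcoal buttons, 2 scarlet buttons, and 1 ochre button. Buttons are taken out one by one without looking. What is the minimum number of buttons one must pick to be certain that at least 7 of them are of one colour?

30

An adversary could hand out at most 6 buttons per colour (7 colours run out sooner): 6 + 6 + 3 + 2 + 3 + 4 + 2 + 2 + 1 = 29 buttons and still no colour has 7.
By pigeonhole, one more button lands in a colour already at 6, so 30 draws are enough and 29 are not.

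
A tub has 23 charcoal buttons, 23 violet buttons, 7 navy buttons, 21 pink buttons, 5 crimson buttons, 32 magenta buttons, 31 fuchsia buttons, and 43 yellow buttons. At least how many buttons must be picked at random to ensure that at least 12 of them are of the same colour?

An adversary could hand out at most 11 buttons per colour (navy, crimson run out sooner): 11 + 11 + 7 + 11 + 5 + 11 + 11 + 11 = 78 buttons and still no colour has 12.
By pigeonhole, one more button lands in a colour already at 11, so 79 draws are enough and 78 are not.

79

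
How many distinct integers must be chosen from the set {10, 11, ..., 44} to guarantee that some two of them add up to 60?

22

A set avoiding the sum 60 can contain at most one of each pair {x, 60−x}, plus the 7 elements whose complement lies outside the range or equal to its own complement.
The integers 10, …, 30 (21 of them) are such a set: any two sum to at least 10+11 = 21 and at most 29+30 = 59 < 60.
By the pigeonhole principle, any 22nd integer completes one of the 14 pairs, so 22 choices force a sum of 60.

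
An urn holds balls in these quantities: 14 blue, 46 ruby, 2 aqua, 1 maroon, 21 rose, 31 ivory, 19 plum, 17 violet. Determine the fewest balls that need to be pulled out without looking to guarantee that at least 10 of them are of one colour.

Pigeonhole: the 8 colours are the holes; the balls drawn are the pigeons.
To avoid 10 of any one colour, the worst case takes at most 9 of each colour, or every ball of a colour that has fewer than 9.
That gives 9 + 9 + 2 + 1 + 9 + 9 + 9 + 9 = 57 balls with no colour reaching 10.
The next ball forces some colour to 10, so 57 + 1 = 58.

58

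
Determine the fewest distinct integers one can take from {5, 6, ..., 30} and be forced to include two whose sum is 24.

20

Two chosen integers sum to 24 exactly when both halves of some pair {x, 24−x} with 5 ≤ x ≤ 24−x ≤ 19 are chosen — 7 such pairs.
The remaining 12 elements (those with no distinct partner in range) can never complete a 24-sum, so the worst case takes all of them and one from each pair: 12 + 7 = 19.
Pigeonhole: the 20th integer has to be the second member of some pair, so 19 + 1 = 20.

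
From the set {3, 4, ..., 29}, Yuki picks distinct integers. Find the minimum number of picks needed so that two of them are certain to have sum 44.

21

A set avoiding the sum 44 can contain at most one of each pair {x, 44−x}, plus the 13 elements whose complement lies outside the range or equal to its own complement.
The integers 3, …, 22 (20 of them) are such a set: any two sum to at least 3+4 = 7 and at most 21+22 = 43 < 44.
By pigeonhole, any 21st integer completes one of the 7 pairs, so 21 choices force a sum of 44.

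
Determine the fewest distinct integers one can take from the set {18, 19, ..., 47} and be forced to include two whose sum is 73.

20

Two chosen integers sum to 73 exactly when both halves of some pair {x, 73−x} with 26 ≤ x ≤ 73−x ≤ 47 are chosen — 11 such pairs.
The remaining 8 elements (those with no distinct partner in range) can never complete a 73-sum, so the worst case takes all of them and one from each pair: 8 + 11 = 19.
The 20th integer has to be the second member of some pair, so 19 + 1 = 20.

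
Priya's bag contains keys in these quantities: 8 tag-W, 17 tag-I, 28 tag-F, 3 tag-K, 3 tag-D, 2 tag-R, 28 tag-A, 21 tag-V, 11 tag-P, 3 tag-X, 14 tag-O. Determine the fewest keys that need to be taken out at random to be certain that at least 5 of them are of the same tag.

Pigeonhole: the 11 tags are the holes; the keys drawn are the pigeons.
To avoid 5 of any one tag, the worst case takes at most 4 of each tag, or every key of a tag that has fewer than 4.
That gives 4 + 4 + 4 + 3 + 3 + 2 + 4 + 4 + 4 + 3 + 4 = 39 keys with no tag reaching 5.
The next key forces some tag to 5, so 39 + 1 = 40.

40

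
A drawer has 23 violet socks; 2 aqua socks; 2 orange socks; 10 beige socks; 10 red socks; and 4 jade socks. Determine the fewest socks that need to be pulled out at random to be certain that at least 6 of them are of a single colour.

Put each drawn sock into a box by colour. The largest draw with every box below 6 takes min(count, 5) from each colour; colours with fewer than 5 contribute all they have.
Σ min(cᵢ, 5) = 5 + 2 + 2 + 5 + 5 + 4 = 23.
Draw number 23 + 1 = 24 must push one box to 6.

24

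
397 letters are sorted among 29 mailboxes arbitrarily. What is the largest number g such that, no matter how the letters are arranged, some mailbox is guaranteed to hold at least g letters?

14

Pigeonhole: the 29 mailboxes are the holes and the 397 letters are the pigeons.
If every mailbox held at most 13 letters, the total would be at most 29 × 13 = 377, which is less than 397.
So some mailbox holds at least ⌈397/29⌉ = 14 letters.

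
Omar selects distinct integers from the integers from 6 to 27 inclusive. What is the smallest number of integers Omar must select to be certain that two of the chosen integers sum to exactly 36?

14

A set avoiding the sum 36 can contain at most one of each pair {x, 36−x}, plus the 4 elements whose complement lies outside the range or equal to its own complement.
The integers 6, …, 18 (13 of them) are such a set: any two sum to at least 6+7 = 13 and at most 17+18 = 35 < 36.
Pigeonhole: any 14th integer completes one of the 9 pairs, so 14 choices force a sum of 36.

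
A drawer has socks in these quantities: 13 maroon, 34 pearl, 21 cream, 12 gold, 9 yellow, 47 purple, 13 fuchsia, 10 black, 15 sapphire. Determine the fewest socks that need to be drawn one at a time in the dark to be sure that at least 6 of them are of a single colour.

46

An adversary could hand out at most 5 socks per colour: 5 + 5 + 5 + 5 + 5 + 5 + 5 + 5 + 5 = 45 socks and still no colour has 6.
Pigeonhole: one more sock lands in a colour already at 5, so 46 draws are enough and 45 are not.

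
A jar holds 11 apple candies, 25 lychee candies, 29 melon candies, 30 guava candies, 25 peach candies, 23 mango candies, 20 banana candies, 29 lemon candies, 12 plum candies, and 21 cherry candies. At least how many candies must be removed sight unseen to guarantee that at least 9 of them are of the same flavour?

81

Pigeonhole: the 10 flavours are the holes; the candies drawn are the pigeons.
To avoid 9 of any one flavour, the worst case takes at most 8 of each flavour.
That gives 8 + 8 + 8 + 8 + 8 + 8 + 8 + 8 + 8 + 8 = 80 candies with no flavour reaching 9.
The next candy forces some flavour to 9, so 80 + 1 = 81.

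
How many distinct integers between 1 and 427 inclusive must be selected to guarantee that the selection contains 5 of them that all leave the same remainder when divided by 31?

By the pigeonhole principle, the 31 residue classes mod 31 are the pigeonholes.
With 124 integers one could put 4 in each residue class and have no class reach 5.
The 125th integer pushes some class to 5, so 31·4 + 1 = 125.

125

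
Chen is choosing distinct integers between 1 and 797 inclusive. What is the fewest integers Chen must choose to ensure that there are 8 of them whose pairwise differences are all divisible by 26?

Integers whose pairwise differences are multiples of 26 are exactly those sharing a remainder mod 26. Pigeonhole: the 26 residue classes mod 26 are the pigeonholes.
With 182 integers one could put 7 in each residue class and have no class reach 8.
The 183rd integer pushes some class to 8, so 26·7 + 1 = 183.

183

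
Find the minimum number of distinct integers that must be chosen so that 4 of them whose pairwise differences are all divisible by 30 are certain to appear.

Integers whose pairwise differences are multiples of 30 are exactly those sharing a remainder mod 30. By pigeonhole, the 30 residue classes mod 30 are the pigeonholes.
With 90 integers one could put 3 in each residue class and have no class reach 4.
The 91st integer pushes some class to 4, so 30·3 + 1 = 91.

91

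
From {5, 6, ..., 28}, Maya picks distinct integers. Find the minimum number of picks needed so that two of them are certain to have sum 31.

14

Two chosen integers sum to 31 exactly when both halves of some pair {x, 31−x} with 5 ≤ x ≤ 31−x ≤ 26 are chosen — 11 such pairs.
The remaining 2 elements (those with no distinct partner in range) can never complete a 31-sum, so the worst case takes all of them and one from each pair: 2 + 11 = 13.
The 14th integer has to be the second member of some pair, so 13 + 1 = 14.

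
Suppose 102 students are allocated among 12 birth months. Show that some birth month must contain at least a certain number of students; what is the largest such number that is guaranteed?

Pigeonhole: the 12 birth months are the holes and the 102 students are the pigeons.
If every birth month held at most 8 students, the total would be at most 12 × 8 = 96, which is less than 102.
So some birth month holds at least ⌈102/12⌉ = 9 students.

9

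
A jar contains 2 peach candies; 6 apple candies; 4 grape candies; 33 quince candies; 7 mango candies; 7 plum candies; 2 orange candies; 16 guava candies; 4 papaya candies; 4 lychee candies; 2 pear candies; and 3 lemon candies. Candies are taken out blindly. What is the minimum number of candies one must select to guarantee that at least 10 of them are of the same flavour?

The 12 flavours are the holes; the candies drawn are the pigeons.
To avoid 10 of any one flavour, the worst case takes at most 9 of each flavour, or every candy of a flavour that has fewer than 9.
That gives 2 + 6 + 4 + 9 + 7 + 7 + 2 + 9 + 4 + 4 + 2 + 3 = 59 candies with no flavour reaching 10.
The next candy forces some flavour to 10, so 59 + 1 = 60.

60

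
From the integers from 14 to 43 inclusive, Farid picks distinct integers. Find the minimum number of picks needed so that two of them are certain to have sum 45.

Two chosen integers sum to 45 exactly when both halves of some pair {x, 45−x} with 14 ≤ x ≤ 45−x ≤ 31 are chosen — 9 such pairs.
The remaining 12 elements (those with no distinct partner in range) can never complete a 45-sum, so the worst case takes all of them and one from each pair: 12 + 9 = 21.
The 22nd integer has to be the second member of some pair, so 21 + 1 = 22.

22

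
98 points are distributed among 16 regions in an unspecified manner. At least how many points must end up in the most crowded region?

By the pigeonhole principle, the 16 regions are the holes and the 98 points are the pigeons.
If every region held at most 6 points, the total would be at most 16 × 6 = 96, which is less than 98.
So some region holds at least ⌈98/16⌉ = 7 points.

7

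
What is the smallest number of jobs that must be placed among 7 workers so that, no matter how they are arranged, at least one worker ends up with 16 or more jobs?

106

With 105 jobs one could put exactly 15 in each of the 7 workers, and no worker would reach 16.
Pigeonhole: one more job must land in a worker that already has 15, giving it 16.
So 7 × 15 + 1 = 106 jobs are required.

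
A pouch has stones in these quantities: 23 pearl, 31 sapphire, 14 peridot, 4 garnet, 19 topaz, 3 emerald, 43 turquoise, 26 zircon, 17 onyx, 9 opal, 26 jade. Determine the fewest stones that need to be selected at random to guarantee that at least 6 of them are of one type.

53

By the pigeonhole principle, put each drawn stone into a box by type. The largest draw with every box below 6 takes min(count, 5) from each type; types with fewer than 5 contribute all they have.
Σ min(cᵢ, 5) = 5 + 5 + 5 + 4 + 5 + 3 + 5 + 5 + 5 + 5 + 5 = 52.
Draw number 52 + 1 = 53 must push one box to 6.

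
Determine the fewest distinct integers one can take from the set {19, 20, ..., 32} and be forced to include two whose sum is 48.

10

Group the elements by complementary pair {x, 48−x}: {19,29}, {20,28}, {21,27}, …, giving 5 two-element pairs, the single value 24 (it cannot pair with itself since the integers are distinct), and 3 integers whose partner 48−x falls outside [19,32].
By pigeonhole, treating each of those 9 groups as a pigeonhole, one can pick one integer per group — 9 integers — with no two summing to 48.
The 10th integer lands in an occupied pair, forcing a sum of 48.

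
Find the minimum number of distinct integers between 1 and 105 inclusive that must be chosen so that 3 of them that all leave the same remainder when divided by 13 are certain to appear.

27

Pigeonhole: the 13 residue classes mod 13 are the pigeonholes.
With 26 integers one could put 2 in each residue class and have no class reach 3.
The 27th integer pushes some class to 3, so 13·2 + 1 = 27.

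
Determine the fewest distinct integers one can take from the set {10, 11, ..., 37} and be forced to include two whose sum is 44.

17

Group the elements by complementary pair {x, 44−x}: {10,34}, {11,33}, {12,32}, …, giving 12 two-element pairs, the single value 22 (it cannot pair with itself since the integers are distinct), and 3 integers whose partner 44−x falls outside [10,37].
By the pigeonhole principle, treating each of those 16 groups as a pigeonhole, one can pick one integer per group — 16 integers — with no two summing to 44.
The 17th integer lands in an occupied pair, forcing a sum of 44.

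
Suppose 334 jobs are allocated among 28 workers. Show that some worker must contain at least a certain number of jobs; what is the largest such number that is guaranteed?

By the pigeonhole principle, the 28 workers are the holes and the 334 jobs are the pigeons.
If every worker held at most 11 jobs, the total would be at most 28 × 11 = 308, which is less than 334.
So some worker holds at least ⌈334/28⌉ = 12 jobs.

12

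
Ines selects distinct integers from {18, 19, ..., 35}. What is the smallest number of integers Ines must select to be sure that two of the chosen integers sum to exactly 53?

10

Group the elements by complementary pair {x, 53−x}: {18,35}, {19,34}, {20,33}, …, giving 9 two-element pairs.
Treating each of those 9 groups as a pigeonhole, one can pick one integer per group — 9 integers — with no two summing to 53.
The 10th integer lands in an occupied pair, forcing a sum of 53.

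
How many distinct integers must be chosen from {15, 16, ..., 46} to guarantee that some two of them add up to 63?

Group the elements by complementary pair {x, 63−x}: {17,46}, {18,45}, {19,44}, …, giving 15 two-element pairs and 2 integers whose partner 63−x falls outside [15,46].
By pigeonhole, treating each of those 17 groups as a pigeonhole, one can pick one integer per group — 17 integers — with no two summing to 63.
The 18th integer lands in an occupied pair, forcing a sum of 63.

18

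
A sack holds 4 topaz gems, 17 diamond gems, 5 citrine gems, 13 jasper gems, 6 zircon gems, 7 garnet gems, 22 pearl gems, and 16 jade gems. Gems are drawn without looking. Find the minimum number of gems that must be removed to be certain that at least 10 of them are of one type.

59

By the pigeonhole principle, put each drawn gem into a box by type. The largest draw with every box below 10 takes min(count, 9) from each type; types with fewer than 9 contribute all they have.
Σ min(cᵢ, 9) = 4 + 9 + 5 + 9 + 6 + 7 + 9 + 9 = 58.
Draw number 58 + 1 = 59 must push one box to 10.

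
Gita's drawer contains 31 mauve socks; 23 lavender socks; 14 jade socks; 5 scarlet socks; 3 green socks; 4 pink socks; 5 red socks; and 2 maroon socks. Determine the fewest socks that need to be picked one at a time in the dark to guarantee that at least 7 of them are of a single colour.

Pigeonhole: put each drawn sock into a box by colour. The largest draw with every box below 7 takes min(count, 6) from each colour; colours with fewer than 6 contribute all they have.
Σ min(cᵢ, 6) = 6 + 6 + 6 + 5 + 3 + 4 + 5 + 2 = 37.
Draw number 37 + 1 = 38 must push one box to 7.

38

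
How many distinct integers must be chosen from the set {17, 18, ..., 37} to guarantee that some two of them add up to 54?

12

Two chosen integers sum to 54 exactly when both halves of some pair {x, 54−x} with 17 ≤ x ≤ 54−x ≤ 37 are chosen — 10 such pairs.
The remaining 1 element (those with no distinct partner in range) can never complete a 54-sum, so the worst case takes all of them and one from each pair: 1 + 10 = 11.
The 12th integer has to be the second member of some pair, so 11 + 1 = 12.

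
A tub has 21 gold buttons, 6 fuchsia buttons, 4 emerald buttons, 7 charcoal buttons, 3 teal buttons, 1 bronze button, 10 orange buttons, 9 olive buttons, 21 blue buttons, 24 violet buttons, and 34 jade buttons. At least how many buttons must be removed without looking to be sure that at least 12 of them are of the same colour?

An adversary could hand out at most 11 buttons per colour (7 colours run out sooner): 11 + 6 + 4 + 7 + 3 + 1 + 10 + 9 + 11 + 11 + 11 = 84 buttons and still no colour has 12.
Pigeonhole: one more button lands in a colour already at 11, so 85 draws are enough and 84 are not.

85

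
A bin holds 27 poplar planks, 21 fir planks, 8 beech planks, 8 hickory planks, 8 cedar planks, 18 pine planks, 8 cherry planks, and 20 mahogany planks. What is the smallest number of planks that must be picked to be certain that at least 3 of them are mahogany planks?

In the worst case for collecting mahogany planks, every non-mahogany plank comes out first.
There are 27 + 21 + 8 + 8 + 8 + 18 + 8 = 98 non-mahogany planks altogether.
After those, each further plank must be mahogany, so 98 + 3 = 101 draws guarantee 3 mahogany planks.

101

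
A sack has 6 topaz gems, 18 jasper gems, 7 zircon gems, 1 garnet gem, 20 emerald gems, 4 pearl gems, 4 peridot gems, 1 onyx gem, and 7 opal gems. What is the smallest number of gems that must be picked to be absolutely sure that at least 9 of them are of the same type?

An adversary could hand out at most 8 gems per type (7 types run out sooner): 6 + 8 + 7 + 1 + 8 + 4 + 4 + 1 + 7 = 46 gems and still no type has 9.
One more gem lands in a type already at 8, so 47 draws are enough and 46 are not.

47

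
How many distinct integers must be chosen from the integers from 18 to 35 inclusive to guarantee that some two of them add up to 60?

A set avoiding the sum 60 can contain at most one of each pair {x, 60−x}, plus the 8 elements whose complement lies outside the range or equal to its own complement.
The integers 18, …, 30 (13 of them) are such a set: any two sum to at least 18+19 = 37 and at most 29+30 = 59 < 60.
Pigeonhole: any 14th integer completes one of the 5 pairs, so 14 choices force a sum of 60.

14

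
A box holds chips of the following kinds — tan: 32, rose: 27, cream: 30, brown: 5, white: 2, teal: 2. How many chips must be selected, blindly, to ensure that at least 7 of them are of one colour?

An adversary could hand out at most 6 chips per colour (brown, white, teal run out sooner): 6 + 6 + 6 + 5 + 2 + 2 = 27 chips and still no colour has 7.
One more chip lands in a colour already at 6, so 28 draws are enough and 27 are not.

28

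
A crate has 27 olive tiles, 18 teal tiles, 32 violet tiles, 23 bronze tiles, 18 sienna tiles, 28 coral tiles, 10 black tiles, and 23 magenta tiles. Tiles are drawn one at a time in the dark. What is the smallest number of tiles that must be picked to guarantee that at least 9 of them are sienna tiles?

In the worst case for collecting sienna tiles, every non-sienna tile comes out first.
There are 27 + 18 + 32 + 23 + 28 + 10 + 23 = 161 non-sienna tiles altogether.
After those, each further tile must be sienna, so 161 + 9 = 170 draws guarantee 9 sienna tiles.

170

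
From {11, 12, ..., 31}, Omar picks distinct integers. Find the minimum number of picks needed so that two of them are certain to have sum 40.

A set avoiding the sum 40 can contain at most one of each pair {x, 40−x}, plus the 3 elements whose complement lies outside the range or equal to its own complement.
The integers 20, …, 31 (12 of them) are such a set: any two sum to at least 20+21 = 41 > 40.
Any 13th integer completes one of the 9 pairs, so 13 choices force a sum of 40.

13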